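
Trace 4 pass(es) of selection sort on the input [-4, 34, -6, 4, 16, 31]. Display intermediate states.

Pass 1: Select minimum -6 at index 2, swap -> [-6, 34, -4, 4, 16, 31]
Pass 2: Select minimum -4 at index 2, swap -> [-6, -4, 34, 4, 16, 31]
Pass 3: Select minimum 4 at index 3, swap -> [-6, -4, 4, 34, 16, 31]
Pass 4: Select minimum 16 at index 4, swap -> [-6, -4, 4, 16, 34, 31]


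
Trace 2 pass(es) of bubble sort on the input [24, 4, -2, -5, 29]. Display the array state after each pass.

After pass 1: [4, -2, -5, 24, 29] (3 swaps)
After pass 2: [-2, -5, 4, 24, 29] (2 swaps)
Total swaps: 5


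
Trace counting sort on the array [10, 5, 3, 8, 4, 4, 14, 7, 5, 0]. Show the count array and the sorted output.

Count array: [1, 0, 0, 1, 2, 2, 0, 1, 1, 0, 1, 0, 0, 0, 1]
(count[i] = number of elements equal to i)
Cumulative count: [1, 1, 1, 2, 4, 6, 6, 7, 8, 8, 9, 9, 9, 9, 10]
Sorted: [0, 3, 4, 4, 5, 5, 7, 8, 10, 14]


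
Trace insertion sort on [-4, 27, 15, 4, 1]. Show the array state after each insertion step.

First element -4 is already 'sorted'
Insert 27: shifted 0 elements -> [-4, 27, 15, 4, 1]
Insert 15: shifted 1 elements -> [-4, 15, 27, 4, 1]
Insert 4: shifted 2 elements -> [-4, 4, 15, 27, 1]
Insert 1: shifted 3 elements -> [-4, 1, 4, 15, 27]


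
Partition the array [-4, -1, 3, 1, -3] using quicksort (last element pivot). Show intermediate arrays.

Partition 1: pivot=-3 at index 1 -> [-4, -3, 3, 1, -1]
Partition 2: pivot=-1 at index 2 -> [-4, -3, -1, 1, 3]
Partition 3: pivot=3 at index 4 -> [-4, -3, -1, 1, 3]


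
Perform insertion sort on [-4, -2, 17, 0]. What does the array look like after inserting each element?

First element -4 is already 'sorted'
Insert -2: shifted 0 elements -> [-4, -2, 17, 0]
Insert 17: shifted 0 elements -> [-4, -2, 17, 0]
Insert 0: shifted 1 elements -> [-4, -2, 0, 17]


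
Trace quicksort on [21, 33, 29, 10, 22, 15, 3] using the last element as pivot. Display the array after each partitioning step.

Partition 1: pivot=3 at index 0 -> [3, 33, 29, 10, 22, 15, 21]
Partition 2: pivot=21 at index 3 -> [3, 10, 15, 21, 22, 29, 33]
Partition 3: pivot=15 at index 2 -> [3, 10, 15, 21, 22, 29, 33]
Partition 4: pivot=33 at index 6 -> [3, 10, 15, 21, 22, 29, 33]
Partition 5: pivot=29 at index 5 -> [3, 10, 15, 21, 22, 29, 33]


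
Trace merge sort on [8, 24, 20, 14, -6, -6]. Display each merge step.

Divide and conquer:
  Merge [24] + [20] -> [20, 24]
  Merge [8] + [20, 24] -> [8, 20, 24]
  Merge [-6] + [-6] -> [-6, -6]
  Merge [14] + [-6, -6] -> [-6, -6, 14]
  Merge [8, 20, 24] + [-6, -6, 14] -> [-6, -6, 8, 14, 20, 24]


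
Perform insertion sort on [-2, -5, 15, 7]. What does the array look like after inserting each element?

First element -2 is already 'sorted'
Insert -5: shifted 1 elements -> [-5, -2, 15, 7]
Insert 15: shifted 0 elements -> [-5, -2, 15, 7]
Insert 7: shifted 1 elements -> [-5, -2, 7, 15]


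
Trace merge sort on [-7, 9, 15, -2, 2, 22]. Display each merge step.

Divide and conquer:
  Merge [9] + [15] -> [9, 15]
  Merge [-7] + [9, 15] -> [-7, 9, 15]
  Merge [2] + [22] -> [2, 22]
  Merge [-2] + [2, 22] -> [-2, 2, 22]
  Merge [-7, 9, 15] + [-2, 2, 22] -> [-7, -2, 2, 9, 15, 22]


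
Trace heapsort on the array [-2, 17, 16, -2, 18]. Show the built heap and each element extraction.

Build heap: [18, 17, 16, -2, -2]
Extract 18: [17, -2, 16, -2, 18]
Extract 17: [16, -2, -2, 17, 18]
Extract 16: [-2, -2, 16, 17, 18]
Extract -2: [-2, -2, 16, 17, 18]


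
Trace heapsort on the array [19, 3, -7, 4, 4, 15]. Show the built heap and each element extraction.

Build heap: [19, 4, 15, 3, 4, -7]
Extract 19: [15, 4, -7, 3, 4, 19]
Extract 15: [4, 4, -7, 3, 15, 19]
Extract 4: [4, 3, -7, 4, 15, 19]
Extract 4: [3, -7, 4, 4, 15, 19]
Extract 3: [-7, 3, 4, 4, 15, 19]


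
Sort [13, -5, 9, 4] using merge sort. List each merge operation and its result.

Divide and conquer:
  Merge [13] + [-5] -> [-5, 13]
  Merge [9] + [4] -> [4, 9]
  Merge [-5, 13] + [4, 9] -> [-5, 4, 9, 13]


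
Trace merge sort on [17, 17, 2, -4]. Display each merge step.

Divide and conquer:
  Merge [17] + [17] -> [17, 17]
  Merge [2] + [-4] -> [-4, 2]
  Merge [17, 17] + [-4, 2] -> [-4, 2, 17, 17]


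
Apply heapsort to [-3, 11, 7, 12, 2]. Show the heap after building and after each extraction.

Build heap: [12, 11, 7, -3, 2]
Extract 12: [11, 2, 7, -3, 12]
Extract 11: [7, 2, -3, 11, 12]
Extract 7: [2, -3, 7, 11, 12]
Extract 2: [-3, 2, 7, 11, 12]


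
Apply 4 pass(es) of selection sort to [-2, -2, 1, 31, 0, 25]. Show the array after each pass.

Pass 1: Select minimum -2 at index 0, swap -> [-2, -2, 1, 31, 0, 25]
Pass 2: Select minimum -2 at index 1, swap -> [-2, -2, 1, 31, 0, 25]
Pass 3: Select minimum 0 at index 4, swap -> [-2, -2, 0, 31, 1, 25]
Pass 4: Select minimum 1 at index 4, swap -> [-2, -2, 0, 1, 31, 25]


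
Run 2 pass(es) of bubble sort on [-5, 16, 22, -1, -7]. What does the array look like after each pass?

After pass 1: [-5, 16, -1, -7, 22] (2 swaps)
After pass 2: [-5, -1, -7, 16, 22] (2 swaps)
Total swaps: 4


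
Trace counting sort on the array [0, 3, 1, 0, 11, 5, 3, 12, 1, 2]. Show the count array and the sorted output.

Count array: [2, 2, 1, 2, 0, 1, 0, 0, 0, 0, 0, 1, 1]
(count[i] = number of elements equal to i)
Cumulative count: [2, 4, 5, 7, 7, 8, 8, 8, 8, 8, 8, 9, 10]
Sorted: [0, 0, 1, 1, 2, 3, 3, 5, 11, 12]


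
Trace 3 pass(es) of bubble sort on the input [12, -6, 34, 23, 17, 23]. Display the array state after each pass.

After pass 1: [-6, 12, 23, 17, 23, 34] (4 swaps)
After pass 2: [-6, 12, 17, 23, 23, 34] (1 swaps)
After pass 3: [-6, 12, 17, 23, 23, 34] (0 swaps)
Total swaps: 5


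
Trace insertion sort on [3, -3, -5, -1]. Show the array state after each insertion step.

First element 3 is already 'sorted'
Insert -3: shifted 1 elements -> [-3, 3, -5, -1]
Insert -5: shifted 2 elements -> [-5, -3, 3, -1]
Insert -1: shifted 1 elements -> [-5, -3, -1, 3]


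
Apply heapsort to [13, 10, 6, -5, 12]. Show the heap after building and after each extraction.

Build heap: [13, 12, 6, -5, 10]
Extract 13: [12, 10, 6, -5, 13]
Extract 12: [10, -5, 6, 12, 13]
Extract 10: [6, -5, 10, 12, 13]
Extract 6: [-5, 6, 10, 12, 13]


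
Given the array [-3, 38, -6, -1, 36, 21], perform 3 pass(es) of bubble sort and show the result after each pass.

After pass 1: [-3, -6, -1, 36, 21, 38] (4 swaps)
After pass 2: [-6, -3, -1, 21, 36, 38] (2 swaps)
After pass 3: [-6, -3, -1, 21, 36, 38] (0 swaps)
Total swaps: 6


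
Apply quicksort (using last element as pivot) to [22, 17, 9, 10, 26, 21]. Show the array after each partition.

Partition 1: pivot=21 at index 3 -> [17, 9, 10, 21, 26, 22]
Partition 2: pivot=10 at index 1 -> [9, 10, 17, 21, 26, 22]
Partition 3: pivot=22 at index 4 -> [9, 10, 17, 21, 22, 26]


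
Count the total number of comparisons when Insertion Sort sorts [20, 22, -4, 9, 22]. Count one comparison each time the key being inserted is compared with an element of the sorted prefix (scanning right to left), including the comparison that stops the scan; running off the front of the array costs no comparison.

Insert 22: 20 <= 22 (stop) = 1 comparison(s) -> [20, 22, -4, 9, 22]
Insert -4: 22 > -4 (shift), 20 > -4 (shift), reached front = 2 comparison(s) -> [-4, 20, 22, 9, 22]
Insert 9: 22 > 9 (shift), 20 > 9 (shift), -4 <= 9 (stop) = 3 comparison(s) -> [-4, 9, 20, 22, 22]
Insert 22: 22 <= 22 (stop) = 1 comparison(s) -> [-4, 9, 20, 22, 22]
Total comparisons: 1 + 2 + 3 + 1 = 7


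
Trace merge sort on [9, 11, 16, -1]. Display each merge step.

Divide and conquer:
  Merge [9] + [11] -> [9, 11]
  Merge [16] + [-1] -> [-1, 16]
  Merge [9, 11] + [-1, 16] -> [-1, 9, 11, 16]


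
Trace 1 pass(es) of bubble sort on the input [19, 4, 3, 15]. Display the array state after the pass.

After pass 1: [4, 3, 15, 19] (3 swaps)
Total swaps: 3


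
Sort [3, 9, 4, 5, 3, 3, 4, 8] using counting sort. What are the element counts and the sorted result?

Count array: [0, 0, 0, 3, 2, 1, 0, 0, 1, 1]
(count[i] = number of elements equal to i)
Cumulative count: [0, 0, 0, 3, 5, 6, 6, 6, 7, 8]
Sorted: [3, 3, 3, 4, 4, 5, 8, 9]


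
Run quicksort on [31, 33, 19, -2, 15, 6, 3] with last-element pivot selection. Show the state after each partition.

Partition 1: pivot=3 at index 1 -> [-2, 3, 19, 31, 15, 6, 33]
Partition 2: pivot=33 at index 6 -> [-2, 3, 19, 31, 15, 6, 33]
Partition 3: pivot=6 at index 2 -> [-2, 3, 6, 31, 15, 19, 33]
Partition 4: pivot=19 at index 4 -> [-2, 3, 6, 15, 19, 31, 33]


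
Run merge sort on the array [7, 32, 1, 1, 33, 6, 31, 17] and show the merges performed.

Divide and conquer:
  Merge [7] + [32] -> [7, 32]
  Merge [1] + [1] -> [1, 1]
  Merge [7, 32] + [1, 1] -> [1, 1, 7, 32]
  Merge [33] + [6] -> [6, 33]
  Merge [31] + [17] -> [17, 31]
  Merge [6, 33] + [17, 31] -> [6, 17, 31, 33]
  Merge [1, 1, 7, 32] + [6, 17, 31, 33] -> [1, 1, 6, 7, 17, 31, 32, 33]


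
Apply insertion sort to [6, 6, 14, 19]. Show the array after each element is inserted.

First element 6 is already 'sorted'
Insert 6: shifted 0 elements -> [6, 6, 14, 19]
Insert 14: shifted 0 elements -> [6, 6, 14, 19]
Insert 19: shifted 0 elements -> [6, 6, 14, 19]


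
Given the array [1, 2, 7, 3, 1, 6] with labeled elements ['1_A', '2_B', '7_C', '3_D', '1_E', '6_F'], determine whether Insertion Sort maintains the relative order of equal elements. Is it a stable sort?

Trace Insertion Sort on the labeled array (the key is the number; the letter only tracks identity):
  Insert 2_B at index 1: [1_A, 2_B, 7_C, 3_D, 1_E, 6_F]
  Insert 7_C at index 2: [1_A, 2_B, 7_C, 3_D, 1_E, 6_F]
  Insert 3_D at index 2: [1_A, 2_B, 3_D, 7_C, 1_E, 6_F]
  Insert 1_E at index 1: [1_A, 1_E, 2_B, 3_D, 7_C, 6_F]
  Insert 6_F at index 4: [1_A, 1_E, 2_B, 3_D, 6_F, 7_C]
Final order: [1_A, 1_E, 2_B, 3_D, 6_F, 7_C]
Equal keys:
  value 1: originally 1_A, 1_E; after sorting 1_A, 1_E -> order preserved
All equal keys kept their original relative order. Insertion Sort is stable: elements are shifted only while they are strictly greater than the key, so a key is inserted after any equal elements already placed.
Answer: Stable


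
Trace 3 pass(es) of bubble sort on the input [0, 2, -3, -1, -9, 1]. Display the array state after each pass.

After pass 1: [0, -3, -1, -9, 1, 2] (4 swaps)
After pass 2: [-3, -1, -9, 0, 1, 2] (3 swaps)
After pass 3: [-3, -9, -1, 0, 1, 2] (1 swaps)
Total swaps: 8


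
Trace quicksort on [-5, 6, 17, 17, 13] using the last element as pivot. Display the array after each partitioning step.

Partition 1: pivot=13 at index 2 -> [-5, 6, 13, 17, 17]
Partition 2: pivot=6 at index 1 -> [-5, 6, 13, 17, 17]
Partition 3: pivot=17 at index 4 -> [-5, 6, 13, 17, 17]


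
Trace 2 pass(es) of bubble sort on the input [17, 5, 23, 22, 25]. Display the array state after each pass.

After pass 1: [5, 17, 22, 23, 25] (2 swaps)
After pass 2: [5, 17, 22, 23, 25] (0 swaps)
Total swaps: 2


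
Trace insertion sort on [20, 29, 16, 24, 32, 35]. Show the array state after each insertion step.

First element 20 is already 'sorted'
Insert 29: shifted 0 elements -> [20, 29, 16, 24, 32, 35]
Insert 16: shifted 2 elements -> [16, 20, 29, 24, 32, 35]
Insert 24: shifted 1 elements -> [16, 20, 24, 29, 32, 35]
Insert 32: shifted 0 elements -> [16, 20, 24, 29, 32, 35]
Insert 35: shifted 0 elements -> [16, 20, 24, 29, 32, 35]


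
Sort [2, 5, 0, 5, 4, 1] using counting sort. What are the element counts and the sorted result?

Count array: [1, 1, 1, 0, 1, 2]
(count[i] = number of elements equal to i)
Cumulative count: [1, 2, 3, 3, 4, 6]
Sorted: [0, 1, 2, 4, 5, 5]


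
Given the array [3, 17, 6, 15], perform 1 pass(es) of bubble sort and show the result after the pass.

After pass 1: [3, 6, 15, 17] (2 swaps)
Total swaps: 2


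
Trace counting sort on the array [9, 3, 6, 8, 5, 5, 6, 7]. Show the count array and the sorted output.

Count array: [0, 0, 0, 1, 0, 2, 2, 1, 1, 1]
(count[i] = number of elements equal to i)
Cumulative count: [0, 0, 0, 1, 1, 3, 5, 6, 7, 8]
Sorted: [3, 5, 5, 6, 6, 7, 8, 9]


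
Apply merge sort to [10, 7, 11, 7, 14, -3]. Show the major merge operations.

Divide and conquer:
  Merge [7] + [11] -> [7, 11]
  Merge [10] + [7, 11] -> [7, 10, 11]
  Merge [14] + [-3] -> [-3, 14]
  Merge [7] + [-3, 14] -> [-3, 7, 14]
  Merge [7, 10, 11] + [-3, 7, 14] -> [-3, 7, 7, 10, 11, 14]


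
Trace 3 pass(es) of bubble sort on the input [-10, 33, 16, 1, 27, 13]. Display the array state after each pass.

After pass 1: [-10, 16, 1, 27, 13, 33] (4 swaps)
After pass 2: [-10, 1, 16, 13, 27, 33] (2 swaps)
After pass 3: [-10, 1, 13, 16, 27, 33] (1 swaps)
Total swaps: 7


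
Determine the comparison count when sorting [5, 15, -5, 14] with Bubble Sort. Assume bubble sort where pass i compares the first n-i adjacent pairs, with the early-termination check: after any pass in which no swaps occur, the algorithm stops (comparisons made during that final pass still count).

Pass 1: compare adjacent pairs (0,1)..(2,3) = 3 comparison(s), 2 swap(s) -> [5, -5, 14, 15]
Pass 2: compare adjacent pairs (0,1)..(1,2) = 2 comparison(s), 1 swap(s) -> [-5, 5, 14, 15]
Pass 3: compare adjacent pairs (0,1)..(0,1) = 1 comparison(s), 0 swap(s) -> [-5, 5, 14, 15]
No swaps in this pass, so bubble sort stops here.
Total comparisons: 3 + 2 + 1 = 6


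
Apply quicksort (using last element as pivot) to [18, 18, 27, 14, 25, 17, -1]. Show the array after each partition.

Partition 1: pivot=-1 at index 0 -> [-1, 18, 27, 14, 25, 17, 18]
Partition 2: pivot=18 at index 4 -> [-1, 18, 14, 17, 18, 27, 25]
Partition 3: pivot=17 at index 2 -> [-1, 14, 17, 18, 18, 27, 25]
Partition 4: pivot=25 at index 5 -> [-1, 14, 17, 18, 18, 25, 27]


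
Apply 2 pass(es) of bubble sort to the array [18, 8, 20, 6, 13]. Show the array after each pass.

After pass 1: [8, 18, 6, 13, 20] (3 swaps)
After pass 2: [8, 6, 13, 18, 20] (2 swaps)
Total swaps: 5


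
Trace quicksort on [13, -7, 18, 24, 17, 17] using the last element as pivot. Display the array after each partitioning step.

Partition 1: pivot=17 at index 3 -> [13, -7, 17, 17, 18, 24]
Partition 2: pivot=17 at index 2 -> [13, -7, 17, 17, 18, 24]
Partition 3: pivot=-7 at index 0 -> [-7, 13, 17, 17, 18, 24]
Partition 4: pivot=24 at index 5 -> [-7, 13, 17, 17, 18, 24]


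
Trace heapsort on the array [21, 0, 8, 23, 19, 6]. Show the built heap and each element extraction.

Build heap: [23, 21, 8, 0, 19, 6]
Extract 23: [21, 19, 8, 0, 6, 23]
Extract 21: [19, 6, 8, 0, 21, 23]
Extract 19: [8, 6, 0, 19, 21, 23]
Extract 8: [6, 0, 8, 19, 21, 23]
Extract 6: [0, 6, 8, 19, 21, 23]


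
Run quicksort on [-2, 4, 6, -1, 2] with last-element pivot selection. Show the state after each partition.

Partition 1: pivot=2 at index 2 -> [-2, -1, 2, 4, 6]
Partition 2: pivot=-1 at index 1 -> [-2, -1, 2, 4, 6]
Partition 3: pivot=6 at index 4 -> [-2, -1, 2, 4, 6]


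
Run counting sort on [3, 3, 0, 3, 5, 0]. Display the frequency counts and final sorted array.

Count array: [2, 0, 0, 3, 0, 1]
(count[i] = number of elements equal to i)
Cumulative count: [2, 2, 2, 5, 5, 6]
Sorted: [0, 0, 3, 3, 3, 5]


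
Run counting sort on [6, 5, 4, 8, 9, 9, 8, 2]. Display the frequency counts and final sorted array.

Count array: [0, 0, 1, 0, 1, 1, 1, 0, 2, 2]
(count[i] = number of elements equal to i)
Cumulative count: [0, 0, 1, 1, 2, 3, 4, 4, 6, 8]
Sorted: [2, 4, 5, 6, 8, 8, 9, 9]


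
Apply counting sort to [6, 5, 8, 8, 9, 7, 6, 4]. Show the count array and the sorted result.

Count array: [0, 0, 0, 0, 1, 1, 2, 1, 2, 1]
(count[i] = number of elements equal to i)
Cumulative count: [0, 0, 0, 0, 1, 2, 4, 5, 7, 8]
Sorted: [4, 5, 6, 6, 7, 8, 8, 9]


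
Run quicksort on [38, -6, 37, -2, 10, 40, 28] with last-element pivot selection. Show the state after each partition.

Partition 1: pivot=28 at index 3 -> [-6, -2, 10, 28, 37, 40, 38]
Partition 2: pivot=10 at index 2 -> [-6, -2, 10, 28, 37, 40, 38]
Partition 3: pivot=-2 at index 1 -> [-6, -2, 10, 28, 37, 40, 38]
Partition 4: pivot=38 at index 5 -> [-6, -2, 10, 28, 37, 38, 40]


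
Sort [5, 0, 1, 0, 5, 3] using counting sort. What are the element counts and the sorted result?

Count array: [2, 1, 0, 1, 0, 2]
(count[i] = number of elements equal to i)
Cumulative count: [2, 3, 3, 4, 4, 6]
Sorted: [0, 0, 1, 3, 5, 5]


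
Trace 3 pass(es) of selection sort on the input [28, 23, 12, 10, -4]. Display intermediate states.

Pass 1: Select minimum -4 at index 4, swap -> [-4, 23, 12, 10, 28]
Pass 2: Select minimum 10 at index 3, swap -> [-4, 10, 12, 23, 28]
Pass 3: Select minimum 12 at index 2, swap -> [-4, 10, 12, 23, 28]


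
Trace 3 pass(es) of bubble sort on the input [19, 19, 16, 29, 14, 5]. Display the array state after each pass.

After pass 1: [19, 16, 19, 14, 5, 29] (3 swaps)
After pass 2: [16, 19, 14, 5, 19, 29] (3 swaps)
After pass 3: [16, 14, 5, 19, 19, 29] (2 swaps)
Total swaps: 8


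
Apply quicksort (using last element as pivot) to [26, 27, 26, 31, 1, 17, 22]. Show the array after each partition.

Partition 1: pivot=22 at index 2 -> [1, 17, 22, 31, 26, 27, 26]
Partition 2: pivot=17 at index 1 -> [1, 17, 22, 31, 26, 27, 26]
Partition 3: pivot=26 at index 4 -> [1, 17, 22, 26, 26, 27, 31]
Partition 4: pivot=31 at index 6 -> [1, 17, 22, 26, 26, 27, 31]


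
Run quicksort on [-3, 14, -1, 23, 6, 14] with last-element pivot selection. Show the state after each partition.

Partition 1: pivot=14 at index 4 -> [-3, 14, -1, 6, 14, 23]
Partition 2: pivot=6 at index 2 -> [-3, -1, 6, 14, 14, 23]
Partition 3: pivot=-1 at index 1 -> [-3, -1, 6, 14, 14, 23]


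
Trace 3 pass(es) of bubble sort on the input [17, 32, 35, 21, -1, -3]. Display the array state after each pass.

After pass 1: [17, 32, 21, -1, -3, 35] (3 swaps)
After pass 2: [17, 21, -1, -3, 32, 35] (3 swaps)
After pass 3: [17, -1, -3, 21, 32, 35] (2 swaps)
Total swaps: 8


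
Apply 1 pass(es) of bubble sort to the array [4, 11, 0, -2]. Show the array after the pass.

After pass 1: [4, 0, -2, 11] (2 swaps)
Total swaps: 2


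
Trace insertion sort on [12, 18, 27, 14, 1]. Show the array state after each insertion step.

First element 12 is already 'sorted'
Insert 18: shifted 0 elements -> [12, 18, 27, 14, 1]
Insert 27: shifted 0 elements -> [12, 18, 27, 14, 1]
Insert 14: shifted 2 elements -> [12, 14, 18, 27, 1]
Insert 1: shifted 4 elements -> [1, 12, 14, 18, 27]


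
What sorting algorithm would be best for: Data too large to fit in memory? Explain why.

Best choice: External merge sort
Reason: Minimizes disk I/O by sequential reads/writes


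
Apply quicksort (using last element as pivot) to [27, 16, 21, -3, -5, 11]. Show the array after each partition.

Partition 1: pivot=11 at index 2 -> [-3, -5, 11, 27, 16, 21]
Partition 2: pivot=-5 at index 0 -> [-5, -3, 11, 27, 16, 21]
Partition 3: pivot=21 at index 4 -> [-5, -3, 11, 16, 21, 27]


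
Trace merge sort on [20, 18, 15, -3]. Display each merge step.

Divide and conquer:
  Merge [20] + [18] -> [18, 20]
  Merge [15] + [-3] -> [-3, 15]
  Merge [18, 20] + [-3, 15] -> [-3, 15, 18, 20]


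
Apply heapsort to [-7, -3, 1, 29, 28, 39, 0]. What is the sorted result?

Build heap: [39, 29, 1, -3, 28, -7, 0]
Extract 39: [29, 28, 1, -3, 0, -7, 39]
Extract 29: [28, 0, 1, -3, -7, 29, 39]
Extract 28: [1, 0, -7, -3, 28, 29, 39]
Extract 1: [0, -3, -7, 1, 28, 29, 39]
Extract 0: [-3, -7, 0, 1, 28, 29, 39]
Extract -3: [-7, -3, 0, 1, 28, 29, 39]


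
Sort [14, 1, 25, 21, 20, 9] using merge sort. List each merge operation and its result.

Divide and conquer:
  Merge [1] + [25] -> [1, 25]
  Merge [14] + [1, 25] -> [1, 14, 25]
  Merge [20] + [9] -> [9, 20]
  Merge [21] + [9, 20] -> [9, 20, 21]
  Merge [1, 14, 25] + [9, 20, 21] -> [1, 9, 14, 20, 21, 25]


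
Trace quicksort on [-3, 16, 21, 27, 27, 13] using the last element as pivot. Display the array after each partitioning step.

Partition 1: pivot=13 at index 1 -> [-3, 13, 21, 27, 27, 16]
Partition 2: pivot=16 at index 2 -> [-3, 13, 16, 27, 27, 21]
Partition 3: pivot=21 at index 3 -> [-3, 13, 16, 21, 27, 27]
Partition 4: pivot=27 at index 5 -> [-3, 13, 16, 21, 27, 27]


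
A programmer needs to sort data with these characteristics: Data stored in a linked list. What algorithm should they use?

Best choice: Merge sort
Reason: Merge sort doesn't require random access; can be done in O(1) extra space for linked lists


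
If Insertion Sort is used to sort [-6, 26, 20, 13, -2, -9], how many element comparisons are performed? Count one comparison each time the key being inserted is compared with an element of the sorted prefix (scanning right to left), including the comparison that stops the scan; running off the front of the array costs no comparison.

Insert 26: -6 <= 26 (stop) = 1 comparison(s) -> [-6, 26, 20, 13, -2, -9]
Insert 20: 26 > 20 (shift), -6 <= 20 (stop) = 2 comparison(s) -> [-6, 20, 26, 13, -2, -9]
Insert 13: 26 > 13 (shift), 20 > 13 (shift), -6 <= 13 (stop) = 3 comparison(s) -> [-6, 13, 20, 26, -2, -9]
Insert -2: 26 > -2 (shift), 20 > -2 (shift), 13 > -2 (shift), -6 <= -2 (stop) = 4 comparison(s) -> [-6, -2, 13, 20, 26, -9]
Insert -9: 26 > -9 (shift), 20 > -9 (shift), 13 > -9 (shift), -2 > -9 (shift), -6 > -9 (shift), reached front = 5 comparison(s) -> [-9, -6, -2, 13, 20, 26]
Total comparisons: 1 + 2 + 3 + 4 + 5 = 15


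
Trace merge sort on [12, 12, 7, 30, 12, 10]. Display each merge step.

Divide and conquer:
  Merge [12] + [7] -> [7, 12]
  Merge [12] + [7, 12] -> [7, 12, 12]
  Merge [12] + [10] -> [10, 12]
  Merge [30] + [10, 12] -> [10, 12, 30]
  Merge [7, 12, 12] + [10, 12, 30] -> [7, 10, 12, 12, 12, 30]


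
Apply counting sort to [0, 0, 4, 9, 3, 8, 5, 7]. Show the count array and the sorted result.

Count array: [2, 0, 0, 1, 1, 1, 0, 1, 1, 1]
(count[i] = number of elements equal to i)
Cumulative count: [2, 2, 2, 3, 4, 5, 5, 6, 7, 8]
Sorted: [0, 0, 3, 4, 5, 7, 8, 9]


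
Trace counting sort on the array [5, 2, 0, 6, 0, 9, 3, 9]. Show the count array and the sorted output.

Count array: [2, 0, 1, 1, 0, 1, 1, 0, 0, 2]
(count[i] = number of elements equal to i)
Cumulative count: [2, 2, 3, 4, 4, 5, 6, 6, 6, 8]
Sorted: [0, 0, 2, 3, 5, 6, 9, 9]


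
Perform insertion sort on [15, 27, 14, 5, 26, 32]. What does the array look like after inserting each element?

First element 15 is already 'sorted'
Insert 27: shifted 0 elements -> [15, 27, 14, 5, 26, 32]
Insert 14: shifted 2 elements -> [14, 15, 27, 5, 26, 32]
Insert 5: shifted 3 elements -> [5, 14, 15, 27, 26, 32]
Insert 26: shifted 1 elements -> [5, 14, 15, 26, 27, 32]
Insert 32: shifted 0 elements -> [5, 14, 15, 26, 27, 32]


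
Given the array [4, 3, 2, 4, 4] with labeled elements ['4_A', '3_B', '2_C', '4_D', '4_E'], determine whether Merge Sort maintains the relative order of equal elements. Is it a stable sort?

Trace Merge Sort on the labeled array (the key is the number; the letter only tracks identity):
  Merge [4_A] + [3_B] -> [3_B, 4_A]
  Merge [4_D] + [4_E] -> [4_D, 4_E]
  Merge [2_C] + [4_D, 4_E] -> [2_C, 4_D, 4_E]
  Merge [3_B, 4_A] + [2_C, 4_D, 4_E] -> [2_C, 3_B, 4_A, 4_D, 4_E]
Final order: [2_C, 3_B, 4_A, 4_D, 4_E]
Equal keys:
  value 4: originally 4_A, 4_D, 4_E; after sorting 4_A, 4_D, 4_E -> order preserved
All equal keys kept their original relative order. Merge Sort is stable: when the heads of the two halves are equal the merge takes from the left half first.
Answer: Stable


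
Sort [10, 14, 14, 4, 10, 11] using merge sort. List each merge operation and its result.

Divide and conquer:
  Merge [14] + [14] -> [14, 14]
  Merge [10] + [14, 14] -> [10, 14, 14]
  Merge [10] + [11] -> [10, 11]
  Merge [4] + [10, 11] -> [4, 10, 11]
  Merge [10, 14, 14] + [4, 10, 11] -> [4, 10, 10, 11, 14, 14]


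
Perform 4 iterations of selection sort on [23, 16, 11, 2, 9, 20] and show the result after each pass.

Pass 1: Select minimum 2 at index 3, swap -> [2, 16, 11, 23, 9, 20]
Pass 2: Select minimum 9 at index 4, swap -> [2, 9, 11, 23, 16, 20]
Pass 3: Select minimum 11 at index 2, swap -> [2, 9, 11, 23, 16, 20]
Pass 4: Select minimum 16 at index 4, swap -> [2, 9, 11, 16, 23, 20]


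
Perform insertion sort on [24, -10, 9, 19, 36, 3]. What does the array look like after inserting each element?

First element 24 is already 'sorted'
Insert -10: shifted 1 elements -> [-10, 24, 9, 19, 36, 3]
Insert 9: shifted 1 elements -> [-10, 9, 24, 19, 36, 3]
Insert 19: shifted 1 elements -> [-10, 9, 19, 24, 36, 3]
Insert 36: shifted 0 elements -> [-10, 9, 19, 24, 36, 3]
Insert 3: shifted 4 elements -> [-10, 3, 9, 19, 24, 36]


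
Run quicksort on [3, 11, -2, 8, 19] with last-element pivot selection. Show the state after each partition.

Partition 1: pivot=19 at index 4 -> [3, 11, -2, 8, 19]
Partition 2: pivot=8 at index 2 -> [3, -2, 8, 11, 19]
Partition 3: pivot=-2 at index 0 -> [-2, 3, 8, 11, 19]


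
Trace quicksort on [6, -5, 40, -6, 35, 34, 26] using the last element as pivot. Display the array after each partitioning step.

Partition 1: pivot=26 at index 3 -> [6, -5, -6, 26, 35, 34, 40]
Partition 2: pivot=-6 at index 0 -> [-6, -5, 6, 26, 35, 34, 40]
Partition 3: pivot=6 at index 2 -> [-6, -5, 6, 26, 35, 34, 40]
Partition 4: pivot=40 at index 6 -> [-6, -5, 6, 26, 35, 34, 40]
Partition 5: pivot=34 at index 4 -> [-6, -5, 6, 26, 34, 35, 40]


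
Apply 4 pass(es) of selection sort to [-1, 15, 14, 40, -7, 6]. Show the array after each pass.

Pass 1: Select minimum -7 at index 4, swap -> [-7, 15, 14, 40, -1, 6]
Pass 2: Select minimum -1 at index 4, swap -> [-7, -1, 14, 40, 15, 6]
Pass 3: Select minimum 6 at index 5, swap -> [-7, -1, 6, 40, 15, 14]
Pass 4: Select minimum 14 at index 5, swap -> [-7, -1, 6, 14, 15, 40]


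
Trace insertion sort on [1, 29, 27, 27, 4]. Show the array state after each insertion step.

First element 1 is already 'sorted'
Insert 29: shifted 0 elements -> [1, 29, 27, 27, 4]
Insert 27: shifted 1 elements -> [1, 27, 29, 27, 4]
Insert 27: shifted 1 elements -> [1, 27, 27, 29, 4]
Insert 4: shifted 3 elements -> [1, 4, 27, 27, 29]


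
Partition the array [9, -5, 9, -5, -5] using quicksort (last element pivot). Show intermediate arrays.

Partition 1: pivot=-5 at index 2 -> [-5, -5, -5, 9, 9]
Partition 2: pivot=-5 at index 1 -> [-5, -5, -5, 9, 9]
Partition 3: pivot=9 at index 4 -> [-5, -5, -5, 9, 9]


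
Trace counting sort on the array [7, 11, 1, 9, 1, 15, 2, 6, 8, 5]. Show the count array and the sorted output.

Count array: [0, 2, 1, 0, 0, 1, 1, 1, 1, 1, 0, 1, 0, 0, 0, 1]
(count[i] = number of elements equal to i)
Cumulative count: [0, 2, 3, 3, 3, 4, 5, 6, 7, 8, 8, 9, 9, 9, 9, 10]
Sorted: [1, 1, 2, 5, 6, 7, 8, 9, 11, 15]


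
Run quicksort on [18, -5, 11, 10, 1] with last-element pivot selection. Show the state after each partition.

Partition 1: pivot=1 at index 1 -> [-5, 1, 11, 10, 18]
Partition 2: pivot=18 at index 4 -> [-5, 1, 11, 10, 18]
Partition 3: pivot=10 at index 2 -> [-5, 1, 10, 11, 18]


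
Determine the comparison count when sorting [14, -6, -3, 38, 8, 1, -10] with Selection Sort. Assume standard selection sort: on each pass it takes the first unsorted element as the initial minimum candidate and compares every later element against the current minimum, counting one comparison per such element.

Pass 1: scan indices 1..6 for the minimum = 6 comparison(s); min is -10, place at index 0 -> [-10, -6, -3, 38, 8, 1, 14]
Pass 2: scan indices 2..6 for the minimum = 5 comparison(s); min is -6, place at index 1 -> [-10, -6, -3, 38, 8, 1, 14]
Pass 3: scan indices 3..6 for the minimum = 4 comparison(s); min is -3, place at index 2 -> [-10, -6, -3, 38, 8, 1, 14]
Pass 4: scan indices 4..6 for the minimum = 3 comparison(s); min is 1, place at index 3 -> [-10, -6, -3, 1, 8, 38, 14]
Pass 5: scan indices 5..6 for the minimum = 2 comparison(s); min is 8, place at index 4 -> [-10, -6, -3, 1, 8, 38, 14]
Pass 6: scan indices 6..6 for the minimum = 1 comparison(s); min is 14, place at index 5 -> [-10, -6, -3, 1, 8, 14, 38]
Selection sort always scans the whole unsorted suffix, so the count is (n-1) + (n-2) + ... + 1 = n(n-1)/2 = 7*6/2 = 21 regardless of the input order.
Total comparisons: 6 + 5 + 4 + 3 + 2 + 1 = 21


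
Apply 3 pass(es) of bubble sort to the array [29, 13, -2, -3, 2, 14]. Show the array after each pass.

After pass 1: [13, -2, -3, 2, 14, 29] (5 swaps)
After pass 2: [-2, -3, 2, 13, 14, 29] (3 swaps)
After pass 3: [-3, -2, 2, 13, 14, 29] (1 swaps)
Total swaps: 9


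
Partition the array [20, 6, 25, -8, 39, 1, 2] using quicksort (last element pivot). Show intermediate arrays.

Partition 1: pivot=2 at index 2 -> [-8, 1, 2, 20, 39, 6, 25]
Partition 2: pivot=1 at index 1 -> [-8, 1, 2, 20, 39, 6, 25]
Partition 3: pivot=25 at index 5 -> [-8, 1, 2, 20, 6, 25, 39]
Partition 4: pivot=6 at index 3 -> [-8, 1, 2, 6, 20, 25, 39]


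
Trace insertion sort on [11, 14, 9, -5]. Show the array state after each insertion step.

First element 11 is already 'sorted'
Insert 14: shifted 0 elements -> [11, 14, 9, -5]
Insert 9: shifted 2 elements -> [9, 11, 14, -5]
Insert -5: shifted 3 elements -> [-5, 9, 11, 14]


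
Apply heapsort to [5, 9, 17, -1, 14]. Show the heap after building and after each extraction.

Build heap: [17, 14, 5, -1, 9]
Extract 17: [14, 9, 5, -1, 17]
Extract 14: [9, -1, 5, 14, 17]
Extract 9: [5, -1, 9, 14, 17]
Extract 5: [-1, 5, 9, 14, 17]


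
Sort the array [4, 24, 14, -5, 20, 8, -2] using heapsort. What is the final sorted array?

Build heap: [24, 20, 14, -5, 4, 8, -2]
Extract 24: [20, 4, 14, -5, -2, 8, 24]
Extract 20: [14, 4, 8, -5, -2, 20, 24]
Extract 14: [8, 4, -2, -5, 14, 20, 24]
Extract 8: [4, -5, -2, 8, 14, 20, 24]
Extract 4: [-2, -5, 4, 8, 14, 20, 24]
Extract -2: [-5, -2, 4, 8, 14, 20, 24]


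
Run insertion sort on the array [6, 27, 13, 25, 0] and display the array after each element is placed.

First element 6 is already 'sorted'
Insert 27: shifted 0 elements -> [6, 27, 13, 25, 0]
Insert 13: shifted 1 elements -> [6, 13, 27, 25, 0]
Insert 25: shifted 1 elements -> [6, 13, 25, 27, 0]
Insert 0: shifted 4 elements -> [0, 6, 13, 25, 27]


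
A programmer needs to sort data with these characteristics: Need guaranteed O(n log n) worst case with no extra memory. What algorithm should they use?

Best choice: Heapsort
Reason: Heapsort is O(n log n) worst case and sorts in-place; quicksort can degrade to O(n^2)


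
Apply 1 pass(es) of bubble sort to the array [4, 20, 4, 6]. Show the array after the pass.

After pass 1: [4, 4, 6, 20] (2 swaps)
Total swaps: 2


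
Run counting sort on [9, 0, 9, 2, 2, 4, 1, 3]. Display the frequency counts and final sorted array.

Count array: [1, 1, 2, 1, 1, 0, 0, 0, 0, 2]
(count[i] = number of elements equal to i)
Cumulative count: [1, 2, 4, 5, 6, 6, 6, 6, 6, 8]
Sorted: [0, 1, 2, 2, 3, 4, 9, 9]


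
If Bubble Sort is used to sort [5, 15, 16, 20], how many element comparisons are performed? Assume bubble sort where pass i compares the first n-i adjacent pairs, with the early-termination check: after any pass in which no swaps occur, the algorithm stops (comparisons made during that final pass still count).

Pass 1: compare adjacent pairs (0,1)..(2,3) = 3 comparison(s), 0 swap(s) -> [5, 15, 16, 20]
No swaps in this pass, so bubble sort stops here.
Total comparisons: 3 = 3


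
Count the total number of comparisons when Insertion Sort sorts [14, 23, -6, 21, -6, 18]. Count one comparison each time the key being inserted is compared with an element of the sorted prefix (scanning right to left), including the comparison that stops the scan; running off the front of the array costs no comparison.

Insert 23: 14 <= 23 (stop) = 1 comparison(s) -> [14, 23, -6, 21, -6, 18]
Insert -6: 23 > -6 (shift), 14 > -6 (shift), reached front = 2 comparison(s) -> [-6, 14, 23, 21, -6, 18]
Insert 21: 23 > 21 (shift), 14 <= 21 (stop) = 2 comparison(s) -> [-6, 14, 21, 23, -6, 18]
Insert -6: 23 > -6 (shift), 21 > -6 (shift), 14 > -6 (shift), -6 <= -6 (stop) = 4 comparison(s) -> [-6, -6, 14, 21, 23, 18]
Insert 18: 23 > 18 (shift), 21 > 18 (shift), 14 <= 18 (stop) = 3 comparison(s) -> [-6, -6, 14, 18, 21, 23]
Total comparisons: 1 + 2 + 2 + 4 + 3 = 12


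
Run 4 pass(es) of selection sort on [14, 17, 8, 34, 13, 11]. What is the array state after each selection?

Pass 1: Select minimum 8 at index 2, swap -> [8, 17, 14, 34, 13, 11]
Pass 2: Select minimum 11 at index 5, swap -> [8, 11, 14, 34, 13, 17]
Pass 3: Select minimum 13 at index 4, swap -> [8, 11, 13, 34, 14, 17]
Pass 4: Select minimum 14 at index 4, swap -> [8, 11, 13, 14, 34, 17]


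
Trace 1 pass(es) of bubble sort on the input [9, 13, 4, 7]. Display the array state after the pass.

After pass 1: [9, 4, 7, 13] (2 swaps)
Total swaps: 2


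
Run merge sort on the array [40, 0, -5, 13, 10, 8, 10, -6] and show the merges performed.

Divide and conquer:
  Merge [40] + [0] -> [0, 40]
  Merge [-5] + [13] -> [-5, 13]
  Merge [0, 40] + [-5, 13] -> [-5, 0, 13, 40]
  Merge [10] + [8] -> [8, 10]
  Merge [10] + [-6] -> [-6, 10]
  Merge [8, 10] + [-6, 10] -> [-6, 8, 10, 10]
  Merge [-5, 0, 13, 40] + [-6, 8, 10, 10] -> [-6, -5, 0, 8, 10, 10, 13, 40]


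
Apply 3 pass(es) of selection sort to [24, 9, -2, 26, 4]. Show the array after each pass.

Pass 1: Select minimum -2 at index 2, swap -> [-2, 9, 24, 26, 4]
Pass 2: Select minimum 4 at index 4, swap -> [-2, 4, 24, 26, 9]
Pass 3: Select minimum 9 at index 4, swap -> [-2, 4, 9, 26, 24]


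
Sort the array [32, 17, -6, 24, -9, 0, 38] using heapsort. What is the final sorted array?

Build heap: [38, 24, 32, 17, -9, 0, -6]
Extract 38: [32, 24, 0, 17, -9, -6, 38]
Extract 32: [24, 17, 0, -6, -9, 32, 38]
Extract 24: [17, -6, 0, -9, 24, 32, 38]
Extract 17: [0, -6, -9, 17, 24, 32, 38]
Extract 0: [-6, -9, 0, 17, 24, 32, 38]
Extract -6: [-9, -6, 0, 17, 24, 32, 38]


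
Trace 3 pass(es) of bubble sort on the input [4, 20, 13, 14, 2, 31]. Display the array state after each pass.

After pass 1: [4, 13, 14, 2, 20, 31] (3 swaps)
After pass 2: [4, 13, 2, 14, 20, 31] (1 swaps)
After pass 3: [4, 2, 13, 14, 20, 31] (1 swaps)
Total swaps: 5


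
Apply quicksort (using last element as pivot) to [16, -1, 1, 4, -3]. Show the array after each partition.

Partition 1: pivot=-3 at index 0 -> [-3, -1, 1, 4, 16]
Partition 2: pivot=16 at index 4 -> [-3, -1, 1, 4, 16]
Partition 3: pivot=4 at index 3 -> [-3, -1, 1, 4, 16]
Partition 4: pivot=1 at index 2 -> [-3, -1, 1, 4, 16]


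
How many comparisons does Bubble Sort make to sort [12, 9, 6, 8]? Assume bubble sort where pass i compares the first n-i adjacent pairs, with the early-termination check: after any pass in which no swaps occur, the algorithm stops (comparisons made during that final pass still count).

Pass 1: compare adjacent pairs (0,1)..(2,3) = 3 comparison(s), 3 swap(s) -> [9, 6, 8, 12]
Pass 2: compare adjacent pairs (0,1)..(1,2) = 2 comparison(s), 2 swap(s) -> [6, 8, 9, 12]
Pass 3: compare adjacent pairs (0,1)..(0,1) = 1 comparison(s), 0 swap(s) -> [6, 8, 9, 12]
No swaps in this pass, so bubble sort stops here.
Total comparisons: 3 + 2 + 1 = 6


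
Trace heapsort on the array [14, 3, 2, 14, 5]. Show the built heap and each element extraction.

Build heap: [14, 14, 2, 3, 5]
Extract 14: [14, 5, 2, 3, 14]
Extract 14: [5, 3, 2, 14, 14]
Extract 5: [3, 2, 5, 14, 14]
Extract 3: [2, 3, 5, 14, 14]


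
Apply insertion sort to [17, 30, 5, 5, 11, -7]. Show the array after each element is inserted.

First element 17 is already 'sorted'
Insert 30: shifted 0 elements -> [17, 30, 5, 5, 11, -7]
Insert 5: shifted 2 elements -> [5, 17, 30, 5, 11, -7]
Insert 5: shifted 2 elements -> [5, 5, 17, 30, 11, -7]
Insert 11: shifted 2 elements -> [5, 5, 11, 17, 30, -7]
Insert -7: shifted 5 elements -> [-7, 5, 5, 11, 17, 30]


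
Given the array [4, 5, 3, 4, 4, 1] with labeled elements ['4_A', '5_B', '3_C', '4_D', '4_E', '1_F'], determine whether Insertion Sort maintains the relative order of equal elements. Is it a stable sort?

Trace Insertion Sort on the labeled array (the key is the number; the letter only tracks identity):
  Insert 5_B at index 1: [4_A, 5_B, 3_C, 4_D, 4_E, 1_F]
  Insert 3_C at index 0: [3_C, 4_A, 5_B, 4_D, 4_E, 1_F]
  Insert 4_D at index 2: [3_C, 4_A, 4_D, 5_B, 4_E, 1_F]
  Insert 4_E at index 3: [3_C, 4_A, 4_D, 4_E, 5_B, 1_F]
  Insert 1_F at index 0: [1_F, 3_C, 4_A, 4_D, 4_E, 5_B]
Final order: [1_F, 3_C, 4_A, 4_D, 4_E, 5_B]
Equal keys:
  value 4: originally 4_A, 4_D, 4_E; after sorting 4_A, 4_D, 4_E -> order preserved
All equal keys kept their original relative order. Insertion Sort is stable: elements are shifted only while they are strictly greater than the key, so a key is inserted after any equal elements already placed.
Answer: Stable


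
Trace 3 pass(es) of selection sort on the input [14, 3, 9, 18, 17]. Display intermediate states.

Pass 1: Select minimum 3 at index 1, swap -> [3, 14, 9, 18, 17]
Pass 2: Select minimum 9 at index 2, swap -> [3, 9, 14, 18, 17]
Pass 3: Select minimum 14 at index 2, swap -> [3, 9, 14, 18, 17]


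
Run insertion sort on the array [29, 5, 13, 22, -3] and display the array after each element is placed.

First element 29 is already 'sorted'
Insert 5: shifted 1 elements -> [5, 29, 13, 22, -3]
Insert 13: shifted 1 elements -> [5, 13, 29, 22, -3]
Insert 22: shifted 1 elements -> [5, 13, 22, 29, -3]
Insert -3: shifted 4 elements -> [-3, 5, 13, 22, 29]


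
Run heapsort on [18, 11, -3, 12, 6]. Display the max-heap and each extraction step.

Build heap: [18, 12, -3, 11, 6]
Extract 18: [12, 11, -3, 6, 18]
Extract 12: [11, 6, -3, 12, 18]
Extract 11: [6, -3, 11, 12, 18]
Extract 6: [-3, 6, 11, 12, 18]


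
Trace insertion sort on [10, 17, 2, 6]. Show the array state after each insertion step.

First element 10 is already 'sorted'
Insert 17: shifted 0 elements -> [10, 17, 2, 6]
Insert 2: shifted 2 elements -> [2, 10, 17, 6]
Insert 6: shifted 2 elements -> [2, 6, 10, 17]


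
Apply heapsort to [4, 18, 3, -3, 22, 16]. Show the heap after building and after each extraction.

Build heap: [22, 18, 16, -3, 4, 3]
Extract 22: [18, 4, 16, -3, 3, 22]
Extract 18: [16, 4, 3, -3, 18, 22]
Extract 16: [4, -3, 3, 16, 18, 22]
Extract 4: [3, -3, 4, 16, 18, 22]
Extract 3: [-3, 3, 4, 16, 18, 22]


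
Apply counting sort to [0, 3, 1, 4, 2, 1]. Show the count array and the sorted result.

Count array: [1, 2, 1, 1, 1]
(count[i] = number of elements equal to i)
Cumulative count: [1, 3, 4, 5, 6]
Sorted: [0, 1, 1, 2, 3, 4]


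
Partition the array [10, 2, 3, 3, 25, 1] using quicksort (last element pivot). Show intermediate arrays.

Partition 1: pivot=1 at index 0 -> [1, 2, 3, 3, 25, 10]
Partition 2: pivot=10 at index 4 -> [1, 2, 3, 3, 10, 25]
Partition 3: pivot=3 at index 3 -> [1, 2, 3, 3, 10, 25]
Partition 4: pivot=3 at index 2 -> [1, 2, 3, 3, 10, 25]


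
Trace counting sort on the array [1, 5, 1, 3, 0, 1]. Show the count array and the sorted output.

Count array: [1, 3, 0, 1, 0, 1]
(count[i] = number of elements equal to i)
Cumulative count: [1, 4, 4, 5, 5, 6]
Sorted: [0, 1, 1, 1, 3, 5]


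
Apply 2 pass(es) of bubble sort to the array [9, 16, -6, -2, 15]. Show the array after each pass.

After pass 1: [9, -6, -2, 15, 16] (3 swaps)
After pass 2: [-6, -2, 9, 15, 16] (2 swaps)
Total swaps: 5


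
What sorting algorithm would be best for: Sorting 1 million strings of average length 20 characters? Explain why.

Best choice: MSD radix sort or Mergesort
Reason: MSD radix sort is a non-comparison sort that buckets the strings by successive character positions, running in time proportional to the total number of characters examined rather than O(n log n) string comparisons; mergesort is a stable O(n log n)-comparison alternative that works for arbitrary variable-length keys


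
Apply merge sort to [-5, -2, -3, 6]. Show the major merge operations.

Divide and conquer:
  Merge [-5] + [-2] -> [-5, -2]
  Merge [-3] + [6] -> [-3, 6]
  Merge [-5, -2] + [-3, 6] -> [-5, -3, -2, 6]


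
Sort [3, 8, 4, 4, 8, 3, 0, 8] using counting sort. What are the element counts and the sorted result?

Count array: [1, 0, 0, 2, 2, 0, 0, 0, 3]
(count[i] = number of elements equal to i)
Cumulative count: [1, 1, 1, 3, 5, 5, 5, 5, 8]
Sorted: [0, 3, 3, 4, 4, 8, 8, 8]
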